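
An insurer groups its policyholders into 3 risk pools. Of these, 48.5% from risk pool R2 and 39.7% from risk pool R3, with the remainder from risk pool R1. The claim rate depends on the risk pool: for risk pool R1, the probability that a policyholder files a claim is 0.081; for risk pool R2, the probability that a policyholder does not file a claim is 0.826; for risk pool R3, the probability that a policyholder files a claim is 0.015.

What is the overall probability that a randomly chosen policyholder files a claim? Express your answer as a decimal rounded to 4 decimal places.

0.0999

P(R1) = 1 − (0.485 + 0.397) = 0.118.
P(C|R2) = 1 − 0.826 = 0.174.
Using total probability over the partition,
P(C) = P(C|R1)·P(R1) + P(C|R2)·P(R2) + P(C|R3)·P(R3)
      = 0.081·0.118 + 0.174·0.485 + 0.015·0.397
      = 0.009558 + 0.08439 + 0.005955 = 0.099903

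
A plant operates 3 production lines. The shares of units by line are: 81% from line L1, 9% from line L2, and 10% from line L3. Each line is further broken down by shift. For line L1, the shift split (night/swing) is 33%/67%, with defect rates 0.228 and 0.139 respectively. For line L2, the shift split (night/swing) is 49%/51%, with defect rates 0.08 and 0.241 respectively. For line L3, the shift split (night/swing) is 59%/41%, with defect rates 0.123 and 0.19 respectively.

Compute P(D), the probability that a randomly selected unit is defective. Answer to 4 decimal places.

P(D) ≈ 0.1660

P(D|L1) = 0.33·0.228 + 0.67·0.139 = 0.07524 + 0.09313 = 0.16837
P(D|L2) = 0.49·0.08 + 0.51·0.241 = 0.0392 + 0.12291 = 0.16211
P(D|L3) = 0.59·0.123 + 0.41·0.19 = 0.07257 + 0.0779 = 0.15047
Then overall,
P(D) = 0.81·0.16837 + 0.09·0.16211 + 0.1·0.15047
      = 0.1363797 + 0.0145899 + 0.015047 = 0.1660166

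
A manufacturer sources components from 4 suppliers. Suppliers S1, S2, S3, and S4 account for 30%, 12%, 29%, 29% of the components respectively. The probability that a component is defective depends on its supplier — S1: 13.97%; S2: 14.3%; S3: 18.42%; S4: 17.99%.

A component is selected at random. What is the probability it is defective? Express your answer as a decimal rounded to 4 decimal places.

P(D) ≈ 0.1647

Using total probability over the partition,
P(D) = P(D|S1)·P(S1) + P(D|S2)·P(S2) + P(D|S3)·P(S3) + P(D|S4)·P(S4)
      = 0.1397·0.3 + 0.143·0.12 + 0.1842·0.29 + 0.1799·0.29
      = 0.04191 + 0.01716 + 0.053418 + 0.052171 = 0.164659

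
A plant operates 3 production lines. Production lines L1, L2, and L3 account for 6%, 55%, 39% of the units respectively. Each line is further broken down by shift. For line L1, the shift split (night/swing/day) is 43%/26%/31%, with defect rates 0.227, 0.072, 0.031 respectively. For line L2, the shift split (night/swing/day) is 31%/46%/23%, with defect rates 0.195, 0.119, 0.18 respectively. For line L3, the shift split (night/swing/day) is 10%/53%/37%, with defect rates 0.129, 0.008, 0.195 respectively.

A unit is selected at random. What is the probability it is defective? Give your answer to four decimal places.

P(D|L1) = 0.43·0.227 + 0.26·0.072 + 0.31·0.031 = 0.09761 + 0.01872 + 0.00961 = 0.12594
P(D|L2) = 0.31·0.195 + 0.46·0.119 + 0.23·0.18 = 0.06045 + 0.05474 + 0.0414 = 0.15659
P(D|L3) = 0.1·0.129 + 0.53·0.008 + 0.37·0.195 = 0.0129 + 0.00424 + 0.07215 = 0.08929
Then overall,
P(D) = 0.06·0.12594 + 0.55·0.15659 + 0.39·0.08929
      = 0.0075564 + 0.0861245 + 0.0348231 = 0.128504

P(D) ≈ 0.1285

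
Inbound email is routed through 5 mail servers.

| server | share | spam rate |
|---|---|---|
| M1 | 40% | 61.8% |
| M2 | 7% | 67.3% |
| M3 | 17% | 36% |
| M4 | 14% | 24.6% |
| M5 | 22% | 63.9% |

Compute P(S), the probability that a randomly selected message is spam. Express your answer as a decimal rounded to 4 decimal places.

Using total probability over the partition,
P(S) = P(S|M1)·P(M1) + P(S|M2)·P(M2) + P(S|M3)·P(M3) + P(S|M4)·P(M4) + P(S|M5)·P(M5)
      = 0.618·0.4 + 0.673·0.07 + 0.36·0.17 + 0.246·0.14 + 0.639·0.22
      = 0.2472 + 0.04711 + 0.0612 + 0.03444 + 0.14058 = 0.53053

P(S) ≈ 0.5305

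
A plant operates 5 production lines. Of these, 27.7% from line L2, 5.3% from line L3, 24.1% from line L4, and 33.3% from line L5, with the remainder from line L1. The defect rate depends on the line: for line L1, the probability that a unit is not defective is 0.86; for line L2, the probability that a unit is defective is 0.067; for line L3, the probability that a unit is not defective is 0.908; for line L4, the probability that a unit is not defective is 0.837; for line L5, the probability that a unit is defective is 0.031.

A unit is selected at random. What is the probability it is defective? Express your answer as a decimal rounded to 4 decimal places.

P(L1) = 1 − (0.277 + 0.053 + 0.241 + 0.333) = 0.096.
P(D|L1) = 1 − 0.86 = 0.14.
P(D|L3) = 1 − 0.908 = 0.092.
P(D|L4) = 1 − 0.837 = 0.163.
By the law of total probability,
P(D) = P(D|L1)·P(L1) + P(D|L2)·P(L2) + P(D|L3)·P(L3) + P(D|L4)·P(L4) + P(D|L5)·P(L5)
      = 0.14·0.096 + 0.067·0.277 + 0.092·0.053 + 0.163·0.241 + 0.031·0.333
      = 0.01344 + 0.018559 + 0.004876 + 0.039283 + 0.010323 = 0.086481

P(D) ≈ 0.0865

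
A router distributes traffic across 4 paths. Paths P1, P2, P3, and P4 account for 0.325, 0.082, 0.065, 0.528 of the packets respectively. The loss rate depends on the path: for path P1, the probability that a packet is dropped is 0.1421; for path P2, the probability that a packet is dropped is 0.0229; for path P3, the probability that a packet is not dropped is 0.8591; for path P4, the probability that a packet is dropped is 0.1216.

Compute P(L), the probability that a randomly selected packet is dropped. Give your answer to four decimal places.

P(L|P3) = 1 − 0.8591 = 0.1409.
By the law of total probability,
P(L) = P(L|P1)·P(P1) + P(L|P2)·P(P2) + P(L|P3)·P(P3) + P(L|P4)·P(P4)
      = 0.1421·0.325 + 0.0229·0.082 + 0.1409·0.065 + 0.1216·0.528
      = 0.0461825 + 0.0018778 + 0.0091585 + 0.0642048 = 0.1214236

0.1214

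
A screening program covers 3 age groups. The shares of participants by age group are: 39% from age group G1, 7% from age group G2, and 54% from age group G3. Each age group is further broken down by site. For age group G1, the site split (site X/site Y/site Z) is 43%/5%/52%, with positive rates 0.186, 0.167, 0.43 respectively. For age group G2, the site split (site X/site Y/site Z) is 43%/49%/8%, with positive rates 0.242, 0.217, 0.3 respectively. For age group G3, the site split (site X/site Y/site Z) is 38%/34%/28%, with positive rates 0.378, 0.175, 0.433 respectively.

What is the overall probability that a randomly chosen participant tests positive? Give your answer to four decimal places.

P(T) ≈ 0.3132

P(T|G1) = 0.43·0.186 + 0.05·0.167 + 0.52·0.43 = 0.07998 + 0.00835 + 0.2236 = 0.31193
P(T|G2) = 0.43·0.242 + 0.49·0.217 + 0.08·0.3 = 0.10406 + 0.10633 + 0.024 = 0.23439
P(T|G3) = 0.38·0.378 + 0.34·0.175 + 0.28·0.433 = 0.14364 + 0.0595 + 0.12124 = 0.32438
By total probability over the outer partition,
P(T) = 0.39·0.31193 + 0.07·0.23439 + 0.54·0.32438
      = 0.1216527 + 0.0164073 + 0.1751652 = 0.3132252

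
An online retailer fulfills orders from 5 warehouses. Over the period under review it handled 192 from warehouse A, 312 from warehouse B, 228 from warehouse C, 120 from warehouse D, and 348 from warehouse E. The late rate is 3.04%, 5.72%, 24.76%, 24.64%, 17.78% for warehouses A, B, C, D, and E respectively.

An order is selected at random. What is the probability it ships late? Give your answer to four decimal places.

0.1430

Total: 192 + 312 + 228 + 120 + 348 = 1200.
P(A) = 192/1200 = 0.16. P(B) = 312/1200 = 0.26. P(C) = 228/1200 = 0.19. P(D) = 120/1200 = 0.1. P(E) = 348/1200 = 0.29.
Using total probability over the partition,
P(L) = P(L|A)·P(A) + P(L|B)·P(B) + P(L|C)·P(C) + P(L|D)·P(D) + P(L|E)·P(E)
      = 0.0304·0.16 + 0.0572·0.26 + 0.2476·0.19 + 0.2464·0.1 + 0.1778·0.29
      = 0.004864 + 0.014872 + 0.047044 + 0.02464 + 0.051562 = 0.142982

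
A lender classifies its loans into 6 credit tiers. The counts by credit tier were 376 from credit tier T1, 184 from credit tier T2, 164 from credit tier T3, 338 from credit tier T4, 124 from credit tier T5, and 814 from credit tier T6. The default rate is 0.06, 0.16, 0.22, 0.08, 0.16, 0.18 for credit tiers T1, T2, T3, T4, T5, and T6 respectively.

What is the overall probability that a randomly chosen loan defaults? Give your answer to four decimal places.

Total: 376 + 184 + 164 + 338 + 124 + 814 = 2000.
P(T1) = 376/2000 = 0.188. P(T2) = 184/2000 = 0.092. P(T3) = 164/2000 = 0.082. P(T4) = 338/2000 = 0.169. P(T5) = 124/2000 = 0.062. P(T6) = 814/2000 = 0.407.
P(D) = P(D|T1)·P(T1) + P(D|T2)·P(T2) + P(D|T3)·P(T3) + P(D|T4)·P(T4) + P(D|T5)·P(T5) + P(D|T6)·P(T6)
      = 0.06·0.188 + 0.16·0.092 + 0.22·0.082 + 0.08·0.169 + 0.16·0.062 + 0.18·0.407
      = 0.01128 + 0.01472 + 0.01804 + 0.01352 + 0.00992 + 0.07326 = 0.14074

0.1407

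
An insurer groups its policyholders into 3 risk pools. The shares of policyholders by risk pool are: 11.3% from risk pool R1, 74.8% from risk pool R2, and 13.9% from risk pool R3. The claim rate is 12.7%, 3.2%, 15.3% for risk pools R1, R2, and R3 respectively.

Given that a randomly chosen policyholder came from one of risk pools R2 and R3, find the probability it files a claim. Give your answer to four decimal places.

Let S = {R2, R3}.
P(S) = 0.748 + 0.139 = 0.887.
P(C ∩ S) = 0.032·0.748 + 0.153·0.139 = 0.023936 + 0.021267 = 0.045203.
P(C | S) = 0.045203 / 0.887 = 0.050962…

0.0510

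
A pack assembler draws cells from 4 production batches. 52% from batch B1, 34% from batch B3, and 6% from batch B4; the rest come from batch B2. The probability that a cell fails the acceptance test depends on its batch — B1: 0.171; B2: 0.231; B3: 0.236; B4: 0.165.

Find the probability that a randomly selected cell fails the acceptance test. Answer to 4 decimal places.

P(B2) = 1 − (0.52 + 0.34 + 0.06) = 0.08.
P(F) = P(F|B1)·P(B1) + P(F|B2)·P(B2) + P(F|B3)·P(B3) + P(F|B4)·P(B4)
      = 0.171·0.52 + 0.231·0.08 + 0.236·0.34 + 0.165·0.06
      = 0.08892 + 0.01848 + 0.08024 + 0.0099 = 0.19754

0.1975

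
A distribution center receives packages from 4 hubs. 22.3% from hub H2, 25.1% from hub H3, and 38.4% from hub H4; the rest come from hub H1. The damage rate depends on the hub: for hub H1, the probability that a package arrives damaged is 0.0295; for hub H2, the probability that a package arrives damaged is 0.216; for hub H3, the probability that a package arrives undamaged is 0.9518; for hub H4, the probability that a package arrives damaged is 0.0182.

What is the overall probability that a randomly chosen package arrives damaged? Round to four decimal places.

P(H1) = 1 − (0.223 + 0.251 + 0.384) = 0.142.
P(D|H3) = 1 − 0.9518 = 0.0482.
P(D) = P(D|H1)·P(H1) + P(D|H2)·P(H2) + P(D|H3)·P(H3) + P(D|H4)·P(H4)
      = 0.0295·0.142 + 0.216·0.223 + 0.0482·0.251 + 0.0182·0.384
      = 0.004189 + 0.048168 + 0.0120982 + 0.0069888 = 0.071444

0.0714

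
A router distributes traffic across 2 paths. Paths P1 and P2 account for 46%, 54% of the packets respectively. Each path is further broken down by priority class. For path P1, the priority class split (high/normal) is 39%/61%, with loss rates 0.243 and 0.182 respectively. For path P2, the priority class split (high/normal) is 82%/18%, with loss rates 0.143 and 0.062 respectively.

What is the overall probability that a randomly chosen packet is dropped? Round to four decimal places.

P(L|P1) = 0.39·0.243 + 0.61·0.182 = 0.09477 + 0.11102 = 0.20579
P(L|P2) = 0.82·0.143 + 0.18·0.062 = 0.11726 + 0.01116 = 0.12842
By total probability over the outer partition,
P(L) = 0.46·0.20579 + 0.54·0.12842
      = 0.0946634 + 0.0693468 = 0.1640102

0.1640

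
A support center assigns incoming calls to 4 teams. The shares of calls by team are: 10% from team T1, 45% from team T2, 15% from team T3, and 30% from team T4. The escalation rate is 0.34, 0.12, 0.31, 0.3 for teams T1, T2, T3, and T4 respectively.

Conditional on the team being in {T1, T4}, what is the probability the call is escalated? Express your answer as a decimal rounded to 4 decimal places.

0.3100

Let S = {T1, T4}.
P(S) = 0.1 + 0.3 = 0.4.
P(E ∩ S) = 0.34·0.1 + 0.3·0.3 = 0.034 + 0.09 = 0.124.
P(E | S) = 0.124 / 0.4 = 0.310000…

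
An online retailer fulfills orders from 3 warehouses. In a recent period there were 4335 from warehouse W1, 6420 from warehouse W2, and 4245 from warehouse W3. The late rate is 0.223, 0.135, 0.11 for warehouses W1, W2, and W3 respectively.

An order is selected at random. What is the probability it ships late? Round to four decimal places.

0.1534

Total: 4335 + 6420 + 4245 = 15000.
P(W1) = 4335/15000 = 0.289. P(W2) = 6420/15000 = 0.428. P(W3) = 4245/15000 = 0.283.
P(L) = P(L|W1)·P(W1) + P(L|W2)·P(W2) + P(L|W3)·P(W3)
      = 0.223·0.289 + 0.135·0.428 + 0.11·0.283
      = 0.064447 + 0.05778 + 0.03113 = 0.153357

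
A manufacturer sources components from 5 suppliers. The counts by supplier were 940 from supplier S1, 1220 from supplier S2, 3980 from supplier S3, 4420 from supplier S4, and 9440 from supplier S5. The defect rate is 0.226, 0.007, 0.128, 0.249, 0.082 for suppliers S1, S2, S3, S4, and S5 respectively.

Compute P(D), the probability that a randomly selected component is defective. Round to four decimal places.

0.1303

Total: 940 + 1220 + 3980 + 4420 + 9440 = 20000.
P(S1) = 940/20000 = 0.047. P(S2) = 1220/20000 = 0.061. P(S3) = 3980/20000 = 0.199. P(S4) = 4420/20000 = 0.221. P(S5) = 9440/20000 = 0.472.
Summing over the partition,
P(D) = P(D|S1)·P(S1) + P(D|S2)·P(S2) + P(D|S3)·P(S3) + P(D|S4)·P(S4) + P(D|S5)·P(S5)
      = 0.226·0.047 + 0.007·0.061 + 0.128·0.199 + 0.249·0.221 + 0.082·0.472
      = 0.010622 + 0.000427 + 0.025472 + 0.055029 + 0.038704 = 0.130254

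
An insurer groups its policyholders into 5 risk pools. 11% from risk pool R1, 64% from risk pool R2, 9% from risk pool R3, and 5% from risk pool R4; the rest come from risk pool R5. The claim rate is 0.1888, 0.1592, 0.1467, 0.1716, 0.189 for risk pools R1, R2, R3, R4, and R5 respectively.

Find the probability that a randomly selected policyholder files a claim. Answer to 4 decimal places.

0.1652

P(R5) = 1 − (0.11 + 0.64 + 0.09 + 0.05) = 0.11.
P(C) = P(C|R1)·P(R1) + P(C|R2)·P(R2) + P(C|R3)·P(R3) + P(C|R4)·P(R4) + P(C|R5)·P(R5)
      = 0.1888·0.11 + 0.1592·0.64 + 0.1467·0.09 + 0.1716·0.05 + 0.189·0.11
      = 0.020768 + 0.101888 + 0.013203 + 0.00858 + 0.02079 = 0.165229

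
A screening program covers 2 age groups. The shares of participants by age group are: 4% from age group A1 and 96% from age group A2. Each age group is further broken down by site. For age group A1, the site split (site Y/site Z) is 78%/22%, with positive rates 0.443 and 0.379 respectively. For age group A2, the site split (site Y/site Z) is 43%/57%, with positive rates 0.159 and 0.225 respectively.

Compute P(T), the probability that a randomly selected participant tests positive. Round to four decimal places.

P(T|A1) = 0.78·0.443 + 0.22·0.379 = 0.34554 + 0.08338 = 0.42892
P(T|A2) = 0.43·0.159 + 0.57·0.225 = 0.06837 + 0.12825 = 0.19662
Then overall,
P(T) = 0.04·0.42892 + 0.96·0.19662
      = 0.0171568 + 0.1887552 = 0.205912

P(T) ≈ 0.2059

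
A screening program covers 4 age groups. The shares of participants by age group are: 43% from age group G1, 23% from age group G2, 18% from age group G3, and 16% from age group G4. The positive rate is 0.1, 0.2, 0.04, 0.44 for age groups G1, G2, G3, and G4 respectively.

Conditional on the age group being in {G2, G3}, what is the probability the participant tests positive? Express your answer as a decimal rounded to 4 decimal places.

Let S = {G2, G3}.
P(S) = 0.23 + 0.18 = 0.41.
P(T ∩ S) = 0.2·0.23 + 0.04·0.18 = 0.046 + 0.0072 = 0.0532.
P(T | S) = 0.0532 / 0.41 = 0.129756…

P(T|S) ≈ 0.1298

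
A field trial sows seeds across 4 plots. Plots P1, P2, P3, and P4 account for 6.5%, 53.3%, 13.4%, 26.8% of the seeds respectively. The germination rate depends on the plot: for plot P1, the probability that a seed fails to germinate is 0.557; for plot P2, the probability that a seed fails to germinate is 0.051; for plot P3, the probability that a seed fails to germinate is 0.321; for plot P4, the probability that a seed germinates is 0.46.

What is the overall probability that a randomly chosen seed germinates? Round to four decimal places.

0.7489

P(G|P1) = 1 − 0.557 = 0.443.
P(G|P2) = 1 − 0.051 = 0.949.
P(G|P3) = 1 − 0.321 = 0.679.
By the law of total probability,
P(G) = P(G|P1)·P(P1) + P(G|P2)·P(P2) + P(G|P3)·P(P3) + P(G|P4)·P(P4)
      = 0.443·0.065 + 0.949·0.533 + 0.679·0.134 + 0.46·0.268
      = 0.028795 + 0.505817 + 0.090986 + 0.12328 = 0.748878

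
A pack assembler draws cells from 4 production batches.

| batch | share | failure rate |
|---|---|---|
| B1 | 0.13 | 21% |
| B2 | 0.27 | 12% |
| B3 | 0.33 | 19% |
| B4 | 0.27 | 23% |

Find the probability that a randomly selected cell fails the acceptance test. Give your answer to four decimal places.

Summing over the partition,
P(F) = P(F|B1)·P(B1) + P(F|B2)·P(B2) + P(F|B3)·P(B3) + P(F|B4)·P(B4)
      = 0.21·0.13 + 0.12·0.27 + 0.19·0.33 + 0.23·0.27
      = 0.0273 + 0.0324 + 0.0627 + 0.0621 = 0.1845

0.1845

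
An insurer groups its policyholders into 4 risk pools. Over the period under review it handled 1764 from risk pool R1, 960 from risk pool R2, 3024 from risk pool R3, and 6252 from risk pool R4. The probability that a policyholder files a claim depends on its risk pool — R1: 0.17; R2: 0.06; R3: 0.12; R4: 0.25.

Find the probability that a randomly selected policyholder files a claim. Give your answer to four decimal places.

P(C) ≈ 0.1903

Total: 1764 + 960 + 3024 + 6252 = 12000.
P(R1) = 1764/12000 = 0.147. P(R2) = 960/12000 = 0.08. P(R3) = 3024/12000 = 0.252. P(R4) = 6252/12000 = 0.521.
Summing over the partition,
P(C) = P(C|R1)·P(R1) + P(C|R2)·P(R2) + P(C|R3)·P(R3) + P(C|R4)·P(R4)
      = 0.17·0.147 + 0.06·0.08 + 0.12·0.252 + 0.25·0.521
      = 0.02499 + 0.0048 + 0.03024 + 0.13025 = 0.19028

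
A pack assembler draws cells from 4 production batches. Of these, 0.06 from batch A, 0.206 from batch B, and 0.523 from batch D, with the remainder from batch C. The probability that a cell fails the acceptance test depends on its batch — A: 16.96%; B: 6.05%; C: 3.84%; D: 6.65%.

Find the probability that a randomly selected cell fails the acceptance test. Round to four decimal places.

P(C) = 1 − (0.06 + 0.206 + 0.523) = 0.211.
Summing over the partition,
P(F) = P(F|A)·P(A) + P(F|B)·P(B) + P(F|C)·P(C) + P(F|D)·P(D)
      = 0.1696·0.06 + 0.0605·0.206 + 0.0384·0.211 + 0.0665·0.523
      = 0.010176 + 0.012463 + 0.0081024 + 0.0347795 = 0.0655209

P(F) ≈ 0.0655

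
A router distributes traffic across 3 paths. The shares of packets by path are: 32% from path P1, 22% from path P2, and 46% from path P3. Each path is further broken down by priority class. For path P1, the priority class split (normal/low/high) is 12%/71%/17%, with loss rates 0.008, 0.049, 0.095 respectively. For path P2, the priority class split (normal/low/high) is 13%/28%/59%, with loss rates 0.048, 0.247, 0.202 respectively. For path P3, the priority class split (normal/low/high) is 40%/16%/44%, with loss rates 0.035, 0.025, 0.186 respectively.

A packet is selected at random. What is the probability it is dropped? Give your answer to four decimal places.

P(L|P1) = 0.12·0.008 + 0.71·0.049 + 0.17·0.095 = 0.00096 + 0.03479 + 0.01615 = 0.0519
P(L|P2) = 0.13·0.048 + 0.28·0.247 + 0.59·0.202 = 0.00624 + 0.06916 + 0.11918 = 0.19458
P(L|P3) = 0.4·0.035 + 0.16·0.025 + 0.44·0.186 = 0.014 + 0.004 + 0.08184 = 0.09984
By total probability over the outer partition,
P(L) = 0.32·0.0519 + 0.22·0.19458 + 0.46·0.09984
      = 0.016608 + 0.0428076 + 0.0459264 = 0.105342

P(L) ≈ 0.1053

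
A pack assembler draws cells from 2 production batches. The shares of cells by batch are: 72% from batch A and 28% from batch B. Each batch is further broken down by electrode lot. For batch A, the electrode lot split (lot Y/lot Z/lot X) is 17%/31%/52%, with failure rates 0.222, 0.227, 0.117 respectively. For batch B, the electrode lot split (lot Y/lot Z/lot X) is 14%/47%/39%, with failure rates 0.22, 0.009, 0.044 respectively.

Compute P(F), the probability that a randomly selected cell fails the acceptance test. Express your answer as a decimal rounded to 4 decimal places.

P(F|A) = 0.17·0.222 + 0.31·0.227 + 0.52·0.117 = 0.03774 + 0.07037 + 0.06084 = 0.16895
P(F|B) = 0.14·0.22 + 0.47·0.009 + 0.39·0.044 = 0.0308 + 0.00423 + 0.01716 = 0.05219
By total probability over the outer partition,
P(F) = 0.72·0.16895 + 0.28·0.05219
      = 0.121644 + 0.0146132 = 0.1362572

P(F) ≈ 0.1363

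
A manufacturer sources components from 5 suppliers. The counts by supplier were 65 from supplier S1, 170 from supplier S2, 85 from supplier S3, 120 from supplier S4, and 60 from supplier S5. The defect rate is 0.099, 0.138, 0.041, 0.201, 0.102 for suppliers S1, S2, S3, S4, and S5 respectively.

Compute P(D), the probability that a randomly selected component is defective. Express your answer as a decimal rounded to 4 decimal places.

0.1272

Total: 65 + 170 + 85 + 120 + 60 = 500.
P(S1) = 65/500 = 0.13. P(S2) = 170/500 = 0.34. P(S3) = 85/500 = 0.17. P(S4) = 120/500 = 0.24. P(S5) = 60/500 = 0.12.
Using total probability over the partition,
P(D) = P(D|S1)·P(S1) + P(D|S2)·P(S2) + P(D|S3)·P(S3) + P(D|S4)·P(S4) + P(D|S5)·P(S5)
      = 0.099·0.13 + 0.138·0.34 + 0.041·0.17 + 0.201·0.24 + 0.102·0.12
      = 0.01287 + 0.04692 + 0.00697 + 0.04824 + 0.01224 = 0.12724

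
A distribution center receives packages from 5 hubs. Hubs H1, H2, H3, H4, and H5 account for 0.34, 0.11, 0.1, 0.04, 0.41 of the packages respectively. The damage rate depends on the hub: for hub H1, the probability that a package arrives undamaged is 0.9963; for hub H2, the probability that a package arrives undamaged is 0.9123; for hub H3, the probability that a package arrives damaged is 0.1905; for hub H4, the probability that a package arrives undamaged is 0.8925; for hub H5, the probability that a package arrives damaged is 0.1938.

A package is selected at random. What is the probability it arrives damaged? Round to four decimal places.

0.1137

P(D|H1) = 1 − 0.9963 = 0.0037.
P(D|H2) = 1 − 0.9123 = 0.0877.
P(D|H4) = 1 − 0.8925 = 0.1075.
Using total probability over the partition,
P(D) = P(D|H1)·P(H1) + P(D|H2)·P(H2) + P(D|H3)·P(H3) + P(D|H4)·P(H4) + P(D|H5)·P(H5)
      = 0.0037·0.34 + 0.0877·0.11 + 0.1905·0.1 + 0.1075·0.04 + 0.1938·0.41
      = 0.001258 + 0.009647 + 0.01905 + 0.0043 + 0.079458 = 0.113713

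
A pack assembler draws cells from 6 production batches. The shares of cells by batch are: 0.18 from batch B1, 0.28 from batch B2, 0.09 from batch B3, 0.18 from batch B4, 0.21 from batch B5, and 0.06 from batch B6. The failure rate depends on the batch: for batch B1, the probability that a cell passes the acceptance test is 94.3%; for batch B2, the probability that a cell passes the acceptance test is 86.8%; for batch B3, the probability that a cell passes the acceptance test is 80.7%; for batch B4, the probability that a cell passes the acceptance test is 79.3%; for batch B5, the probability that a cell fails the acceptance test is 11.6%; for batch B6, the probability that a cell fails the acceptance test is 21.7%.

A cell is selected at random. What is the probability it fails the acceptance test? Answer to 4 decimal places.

P(F) ≈ 0.1392

P(F|B1) = 1 − 0.943 = 0.057.
P(F|B2) = 1 − 0.868 = 0.132.
P(F|B3) = 1 − 0.807 = 0.193.
P(F|B4) = 1 − 0.793 = 0.207.
P(F) = P(F|B1)·P(B1) + P(F|B2)·P(B2) + P(F|B3)·P(B3) + P(F|B4)·P(B4) + P(F|B5)·P(B5) + P(F|B6)·P(B6)
      = 0.057·0.18 + 0.132·0.28 + 0.193·0.09 + 0.207·0.18 + 0.116·0.21 + 0.217·0.06
      = 0.01026 + 0.03696 + 0.01737 + 0.03726 + 0.02436 + 0.01302 = 0.13923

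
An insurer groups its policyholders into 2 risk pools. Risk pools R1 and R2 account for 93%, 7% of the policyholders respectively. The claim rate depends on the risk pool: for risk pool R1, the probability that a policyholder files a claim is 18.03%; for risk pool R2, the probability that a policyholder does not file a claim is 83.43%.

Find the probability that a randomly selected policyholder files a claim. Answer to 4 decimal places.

0.1793

P(C|R2) = 1 − 0.8343 = 0.1657.
Using total probability over the partition,
P(C) = P(C|R1)·P(R1) + P(C|R2)·P(R2)
      = 0.1803·0.93 + 0.1657·0.07
      = 0.167679 + 0.011599 = 0.179278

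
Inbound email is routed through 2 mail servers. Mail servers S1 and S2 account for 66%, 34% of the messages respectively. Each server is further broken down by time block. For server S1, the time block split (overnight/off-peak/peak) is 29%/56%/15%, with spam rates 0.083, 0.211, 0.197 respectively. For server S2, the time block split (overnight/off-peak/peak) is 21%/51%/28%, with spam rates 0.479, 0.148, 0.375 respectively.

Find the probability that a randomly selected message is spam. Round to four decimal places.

P(S) ≈ 0.2089

P(S|S1) = 0.29·0.083 + 0.56·0.211 + 0.15·0.197 = 0.02407 + 0.11816 + 0.02955 = 0.17178
P(S|S2) = 0.21·0.479 + 0.51·0.148 + 0.28·0.375 = 0.10059 + 0.07548 + 0.105 = 0.28107
By total probability over the outer partition,
P(S) = 0.66·0.17178 + 0.34·0.28107
      = 0.1133748 + 0.0955638 = 0.2089386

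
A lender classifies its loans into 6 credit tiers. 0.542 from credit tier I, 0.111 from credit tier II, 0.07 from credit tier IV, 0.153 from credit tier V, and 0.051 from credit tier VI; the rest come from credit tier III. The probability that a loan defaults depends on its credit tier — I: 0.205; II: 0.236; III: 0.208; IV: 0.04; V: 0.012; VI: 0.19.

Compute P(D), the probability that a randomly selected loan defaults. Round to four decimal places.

P(III) = 1 − (0.542 + 0.111 + 0.07 + 0.153 + 0.051) = 0.073.
P(D) = P(D|I)·P(I) + P(D|II)·P(II) + P(D|III)·P(III) + P(D|IV)·P(IV) + P(D|V)·P(V) + P(D|VI)·P(VI)
      = 0.205·0.542 + 0.236·0.111 + 0.208·0.073 + 0.04·0.07 + 0.012·0.153 + 0.19·0.051
      = 0.11111 + 0.026196 + 0.015184 + 0.0028 + 0.001836 + 0.00969 = 0.166816

0.1668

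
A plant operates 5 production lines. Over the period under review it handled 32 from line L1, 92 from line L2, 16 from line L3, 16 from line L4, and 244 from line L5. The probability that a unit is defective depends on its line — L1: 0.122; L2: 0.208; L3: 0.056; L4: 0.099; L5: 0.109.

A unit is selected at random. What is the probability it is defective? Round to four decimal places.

P(D) ≈ 0.1303

Total: 32 + 92 + 16 + 16 + 244 = 400.
P(L1) = 32/400 = 0.08. P(L2) = 92/400 = 0.23. P(L3) = 16/400 = 0.04. P(L4) = 16/400 = 0.04. P(L5) = 244/400 = 0.61.
P(D) = P(D|L1)·P(L1) + P(D|L2)·P(L2) + P(D|L3)·P(L3) + P(D|L4)·P(L4) + P(D|L5)·P(L5)
      = 0.122·0.08 + 0.208·0.23 + 0.056·0.04 + 0.099·0.04 + 0.109·0.61
      = 0.00976 + 0.04784 + 0.00224 + 0.00396 + 0.06649 = 0.13029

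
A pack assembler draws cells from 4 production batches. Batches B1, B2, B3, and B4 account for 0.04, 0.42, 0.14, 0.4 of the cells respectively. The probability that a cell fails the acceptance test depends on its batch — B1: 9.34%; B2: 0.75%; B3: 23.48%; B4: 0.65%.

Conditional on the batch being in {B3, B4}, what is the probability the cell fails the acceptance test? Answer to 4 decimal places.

Let S = {B3, B4}.
P(S) = 0.14 + 0.4 = 0.54.
P(F ∩ S) = 0.2348·0.14 + 0.0065·0.4 = 0.032872 + 0.0026 = 0.035472.
P(F | S) = 0.035472 / 0.54 = 0.065689…

0.0657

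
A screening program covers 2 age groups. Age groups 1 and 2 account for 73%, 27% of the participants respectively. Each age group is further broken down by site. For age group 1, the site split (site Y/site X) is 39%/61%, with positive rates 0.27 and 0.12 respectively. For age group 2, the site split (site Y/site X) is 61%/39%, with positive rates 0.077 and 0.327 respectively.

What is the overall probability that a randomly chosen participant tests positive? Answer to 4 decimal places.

P(T) ≈ 0.1774

P(T|1) = 0.39·0.27 + 0.61·0.12 = 0.1053 + 0.0732 = 0.1785
P(T|2) = 0.61·0.077 + 0.39·0.327 = 0.04697 + 0.12753 = 0.1745
By total probability over the outer partition,
P(T) = 0.73·0.1785 + 0.27·0.1745
      = 0.130305 + 0.047115 = 0.17742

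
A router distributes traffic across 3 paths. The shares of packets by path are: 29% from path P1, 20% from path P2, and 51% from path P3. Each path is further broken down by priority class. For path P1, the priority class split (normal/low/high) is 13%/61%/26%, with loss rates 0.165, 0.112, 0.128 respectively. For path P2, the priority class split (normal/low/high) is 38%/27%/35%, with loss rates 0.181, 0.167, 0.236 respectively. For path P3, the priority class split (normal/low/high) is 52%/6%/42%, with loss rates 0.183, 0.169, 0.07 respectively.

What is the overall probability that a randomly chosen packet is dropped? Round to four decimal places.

P(L) ≈ 0.1437

P(L|P1) = 0.13·0.165 + 0.61·0.112 + 0.26·0.128 = 0.02145 + 0.06832 + 0.03328 = 0.12305
P(L|P2) = 0.38·0.181 + 0.27·0.167 + 0.35·0.236 = 0.06878 + 0.04509 + 0.0826 = 0.19647
P(L|P3) = 0.52·0.183 + 0.06·0.169 + 0.42·0.07 = 0.09516 + 0.01014 + 0.0294 = 0.1347
Then overall,
P(L) = 0.29·0.12305 + 0.2·0.19647 + 0.51·0.1347
      = 0.0356845 + 0.039294 + 0.068697 = 0.1436755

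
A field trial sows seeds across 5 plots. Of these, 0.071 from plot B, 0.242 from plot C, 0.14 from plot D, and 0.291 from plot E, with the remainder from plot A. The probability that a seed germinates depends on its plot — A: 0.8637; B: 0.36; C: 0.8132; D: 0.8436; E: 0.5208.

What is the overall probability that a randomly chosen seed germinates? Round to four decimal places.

P(A) = 1 − (0.071 + 0.242 + 0.14 + 0.291) = 0.256.
P(G) = P(G|A)·P(A) + P(G|B)·P(B) + P(G|C)·P(C) + P(G|D)·P(D) + P(G|E)·P(E)
      = 0.8637·0.256 + 0.36·0.071 + 0.8132·0.242 + 0.8436·0.14 + 0.5208·0.291
      = 0.2211072 + 0.02556 + 0.1967944 + 0.118104 + 0.1515528 = 0.7131184

0.7131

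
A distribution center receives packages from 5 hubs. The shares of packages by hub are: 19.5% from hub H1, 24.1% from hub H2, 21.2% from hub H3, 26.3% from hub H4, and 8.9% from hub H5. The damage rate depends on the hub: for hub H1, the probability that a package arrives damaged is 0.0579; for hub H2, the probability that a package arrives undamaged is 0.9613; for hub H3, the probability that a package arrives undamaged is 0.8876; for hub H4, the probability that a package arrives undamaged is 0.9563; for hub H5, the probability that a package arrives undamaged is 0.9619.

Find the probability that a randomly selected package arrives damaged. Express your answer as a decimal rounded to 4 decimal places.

0.0593

P(D|H2) = 1 − 0.9613 = 0.0387.
P(D|H3) = 1 − 0.8876 = 0.1124.
P(D|H4) = 1 − 0.9563 = 0.0437.
P(D|H5) = 1 − 0.9619 = 0.0381.
P(D) = P(D|H1)·P(H1) + P(D|H2)·P(H2) + P(D|H3)·P(H3) + P(D|H4)·P(H4) + P(D|H5)·P(H5)
      = 0.0579·0.195 + 0.0387·0.241 + 0.1124·0.212 + 0.0437·0.263 + 0.0381·0.089
      = 0.0112905 + 0.0093267 + 0.0238288 + 0.0114931 + 0.0033909 = 0.05933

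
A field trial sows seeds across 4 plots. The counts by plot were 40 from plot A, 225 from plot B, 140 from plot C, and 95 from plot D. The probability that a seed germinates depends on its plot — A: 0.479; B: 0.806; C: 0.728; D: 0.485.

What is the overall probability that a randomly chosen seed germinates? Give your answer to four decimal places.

P(G) ≈ 0.6970

Total: 40 + 225 + 140 + 95 = 500.
P(A) = 40/500 = 0.08. P(B) = 225/500 = 0.45. P(C) = 140/500 = 0.28. P(D) = 95/500 = 0.19.
P(G) = P(G|A)·P(A) + P(G|B)·P(B) + P(G|C)·P(C) + P(G|D)·P(D)
      = 0.479·0.08 + 0.806·0.45 + 0.728·0.28 + 0.485·0.19
      = 0.03832 + 0.3627 + 0.20384 + 0.09215 = 0.69701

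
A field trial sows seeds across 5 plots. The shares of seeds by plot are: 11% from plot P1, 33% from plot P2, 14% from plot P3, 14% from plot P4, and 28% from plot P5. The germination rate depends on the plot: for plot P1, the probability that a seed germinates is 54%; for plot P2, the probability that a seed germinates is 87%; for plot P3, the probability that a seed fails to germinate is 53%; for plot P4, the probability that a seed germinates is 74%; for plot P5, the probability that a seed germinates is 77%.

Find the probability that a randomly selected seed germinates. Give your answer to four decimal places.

P(G|P3) = 1 − 0.53 = 0.47.
P(G) = P(G|P1)·P(P1) + P(G|P2)·P(P2) + P(G|P3)·P(P3) + P(G|P4)·P(P4) + P(G|P5)·P(P5)
      = 0.54·0.11 + 0.87·0.33 + 0.47·0.14 + 0.74·0.14 + 0.77·0.28
      = 0.0594 + 0.2871 + 0.0658 + 0.1036 + 0.2156 = 0.7315

P(G) ≈ 0.7315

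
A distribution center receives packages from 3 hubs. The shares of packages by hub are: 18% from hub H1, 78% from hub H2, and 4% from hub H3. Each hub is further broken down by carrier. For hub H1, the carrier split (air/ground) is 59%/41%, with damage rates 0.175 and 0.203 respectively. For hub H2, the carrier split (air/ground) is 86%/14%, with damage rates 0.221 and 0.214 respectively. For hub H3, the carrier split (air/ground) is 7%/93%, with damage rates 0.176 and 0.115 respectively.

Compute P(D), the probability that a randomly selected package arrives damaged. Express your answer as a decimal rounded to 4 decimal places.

P(D|H1) = 0.59·0.175 + 0.41·0.203 = 0.10325 + 0.08323 = 0.18648
P(D|H2) = 0.86·0.221 + 0.14·0.214 = 0.19006 + 0.02996 = 0.22002
P(D|H3) = 0.07·0.176 + 0.93·0.115 = 0.01232 + 0.10695 = 0.11927
Then overall,
P(D) = 0.18·0.18648 + 0.78·0.22002 + 0.04·0.11927
      = 0.0335664 + 0.1716156 + 0.0047708 = 0.2099528

P(D) ≈ 0.2100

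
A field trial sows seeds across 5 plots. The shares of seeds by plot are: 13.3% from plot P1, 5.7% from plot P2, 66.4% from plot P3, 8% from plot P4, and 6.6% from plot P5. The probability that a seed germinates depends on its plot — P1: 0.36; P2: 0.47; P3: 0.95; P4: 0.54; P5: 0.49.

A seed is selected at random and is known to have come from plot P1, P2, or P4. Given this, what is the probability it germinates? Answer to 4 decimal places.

Let S = {P1, P2, P4}.
P(S) = 0.133 + 0.057 + 0.08 = 0.27.
P(G ∩ S) = 0.36·0.133 + 0.47·0.057 + 0.54·0.08 = 0.04788 + 0.02679 + 0.0432 = 0.11787.
P(G | S) = 0.11787 / 0.27 = 0.436556…

0.4366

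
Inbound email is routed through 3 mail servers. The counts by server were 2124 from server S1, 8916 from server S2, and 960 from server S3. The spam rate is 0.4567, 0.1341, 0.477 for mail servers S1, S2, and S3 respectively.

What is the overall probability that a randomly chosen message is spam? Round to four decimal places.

Total: 2124 + 8916 + 960 = 12000.
P(S1) = 2124/12000 = 0.177. P(S2) = 8916/12000 = 0.743. P(S3) = 960/12000 = 0.08.
P(S) = P(S|S1)·P(S1) + P(S|S2)·P(S2) + P(S|S3)·P(S3)
      = 0.4567·0.177 + 0.1341·0.743 + 0.477·0.08
      = 0.0808359 + 0.0996363 + 0.03816 = 0.2186322

P(S) ≈ 0.2186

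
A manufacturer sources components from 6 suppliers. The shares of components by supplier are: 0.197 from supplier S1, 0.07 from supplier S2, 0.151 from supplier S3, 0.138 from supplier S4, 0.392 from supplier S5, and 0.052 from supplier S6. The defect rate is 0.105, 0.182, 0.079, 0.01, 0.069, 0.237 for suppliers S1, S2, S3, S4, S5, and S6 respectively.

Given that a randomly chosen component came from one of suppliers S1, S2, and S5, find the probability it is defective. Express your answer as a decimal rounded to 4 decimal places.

Let S = {S1, S2, S5}.
P(S) = 0.197 + 0.07 + 0.392 = 0.659.
P(D ∩ S) = 0.105·0.197 + 0.182·0.07 + 0.069·0.392 = 0.020685 + 0.01274 + 0.027048 = 0.060473.
P(D | S) = 0.060473 / 0.659 = 0.091765…

0.0918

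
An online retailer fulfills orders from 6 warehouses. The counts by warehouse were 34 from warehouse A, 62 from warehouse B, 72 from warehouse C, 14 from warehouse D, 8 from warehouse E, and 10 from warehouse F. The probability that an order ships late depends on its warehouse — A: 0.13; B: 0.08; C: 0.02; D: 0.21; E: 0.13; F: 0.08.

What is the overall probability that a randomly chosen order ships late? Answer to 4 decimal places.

Total: 34 + 62 + 72 + 14 + 8 + 10 = 200.
P(A) = 34/200 = 0.17. P(B) = 62/200 = 0.31. P(C) = 72/200 = 0.36. P(D) = 14/200 = 0.07. P(E) = 8/200 = 0.04. P(F) = 10/200 = 0.05.
By the law of total probability,
P(L) = P(L|A)·P(A) + P(L|B)·P(B) + P(L|C)·P(C) + P(L|D)·P(D) + P(L|E)·P(E) + P(L|F)·P(F)
      = 0.13·0.17 + 0.08·0.31 + 0.02·0.36 + 0.21·0.07 + 0.13·0.04 + 0.08·0.05
      = 0.0221 + 0.0248 + 0.0072 + 0.0147 + 0.0052 + 0.004 = 0.078

0.0780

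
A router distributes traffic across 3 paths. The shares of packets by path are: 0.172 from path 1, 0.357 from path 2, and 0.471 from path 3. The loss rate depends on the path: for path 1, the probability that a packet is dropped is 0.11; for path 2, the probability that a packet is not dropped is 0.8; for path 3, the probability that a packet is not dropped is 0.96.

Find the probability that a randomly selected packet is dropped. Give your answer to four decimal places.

0.1092

P(L|2) = 1 − 0.8 = 0.2.
P(L|3) = 1 − 0.96 = 0.04.
Using total probability over the partition,
P(L) = P(L|1)·P(1) + P(L|2)·P(2) + P(L|3)·P(3)
      = 0.11·0.172 + 0.2·0.357 + 0.04·0.471
      = 0.01892 + 0.0714 + 0.01884 = 0.10916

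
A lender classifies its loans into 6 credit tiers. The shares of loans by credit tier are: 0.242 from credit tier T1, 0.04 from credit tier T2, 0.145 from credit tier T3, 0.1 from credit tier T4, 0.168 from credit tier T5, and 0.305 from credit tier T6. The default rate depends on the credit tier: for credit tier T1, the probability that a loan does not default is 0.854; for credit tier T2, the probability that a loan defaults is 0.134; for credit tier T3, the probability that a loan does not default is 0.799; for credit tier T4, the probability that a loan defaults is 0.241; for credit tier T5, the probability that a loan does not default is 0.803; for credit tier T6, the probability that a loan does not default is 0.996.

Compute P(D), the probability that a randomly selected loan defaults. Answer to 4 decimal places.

P(D|T1) = 1 − 0.854 = 0.146.
P(D|T3) = 1 − 0.799 = 0.201.
P(D|T5) = 1 − 0.803 = 0.197.
P(D|T6) = 1 − 0.996 = 0.004.
P(D) = P(D|T1)·P(T1) + P(D|T2)·P(T2) + P(D|T3)·P(T3) + P(D|T4)·P(T4) + P(D|T5)·P(T5) + P(D|T6)·P(T6)
      = 0.146·0.242 + 0.134·0.04 + 0.201·0.145 + 0.241·0.1 + 0.197·0.168 + 0.004·0.305
      = 0.035332 + 0.00536 + 0.029145 + 0.0241 + 0.033096 + 0.00122 = 0.128253

P(D) ≈ 0.1283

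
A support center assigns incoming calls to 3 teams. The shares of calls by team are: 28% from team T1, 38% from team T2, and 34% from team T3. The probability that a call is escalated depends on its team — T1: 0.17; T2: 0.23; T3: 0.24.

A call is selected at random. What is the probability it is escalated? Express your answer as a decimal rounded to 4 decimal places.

P(E) ≈ 0.2166

Summing over the partition,
P(E) = P(E|T1)·P(T1) + P(E|T2)·P(T2) + P(E|T3)·P(T3)
      = 0.17·0.28 + 0.23·0.38 + 0.24·0.34
      = 0.0476 + 0.0874 + 0.0816 = 0.2166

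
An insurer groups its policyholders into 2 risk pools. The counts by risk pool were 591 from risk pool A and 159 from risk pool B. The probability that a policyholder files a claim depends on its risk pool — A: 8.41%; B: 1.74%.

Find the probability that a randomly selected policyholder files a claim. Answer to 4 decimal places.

0.0700

Total: 591 + 159 = 750.
P(A) = 591/750 = 0.788. P(B) = 159/750 = 0.212.
P(C) = P(C|A)·P(A) + P(C|B)·P(B)
      = 0.0841·0.788 + 0.0174·0.212
      = 0.0662708 + 0.0036888 = 0.0699596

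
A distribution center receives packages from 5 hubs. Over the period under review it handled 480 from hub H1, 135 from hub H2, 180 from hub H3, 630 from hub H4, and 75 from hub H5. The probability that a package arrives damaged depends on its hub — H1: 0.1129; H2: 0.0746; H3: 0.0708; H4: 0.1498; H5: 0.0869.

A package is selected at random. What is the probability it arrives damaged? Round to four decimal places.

Total: 480 + 135 + 180 + 630 + 75 = 1500.
P(H1) = 480/1500 = 0.32. P(H2) = 135/1500 = 0.09. P(H3) = 180/1500 = 0.12. P(H4) = 630/1500 = 0.42. P(H5) = 75/1500 = 0.05.
P(D) = P(D|H1)·P(H1) + P(D|H2)·P(H2) + P(D|H3)·P(H3) + P(D|H4)·P(H4) + P(D|H5)·P(H5)
      = 0.1129·0.32 + 0.0746·0.09 + 0.0708·0.12 + 0.1498·0.42 + 0.0869·0.05
      = 0.036128 + 0.006714 + 0.008496 + 0.062916 + 0.004345 = 0.118599

0.1186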